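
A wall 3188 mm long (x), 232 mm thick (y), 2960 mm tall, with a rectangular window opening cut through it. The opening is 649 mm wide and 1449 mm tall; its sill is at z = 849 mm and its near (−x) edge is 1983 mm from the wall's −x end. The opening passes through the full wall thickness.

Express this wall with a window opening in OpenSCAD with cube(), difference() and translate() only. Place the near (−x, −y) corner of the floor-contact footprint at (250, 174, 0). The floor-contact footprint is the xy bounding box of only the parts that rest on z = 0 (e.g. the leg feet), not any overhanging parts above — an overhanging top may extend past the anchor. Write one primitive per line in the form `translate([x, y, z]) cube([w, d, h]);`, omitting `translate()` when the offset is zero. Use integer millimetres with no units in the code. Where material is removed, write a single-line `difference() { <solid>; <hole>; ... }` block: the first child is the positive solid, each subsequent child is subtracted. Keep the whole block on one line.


difference() { translate([250, 174, 0]) cube([3188, 232, 2960]); translate([2233, 174, 849]) cube([649, 232, 1449]); }


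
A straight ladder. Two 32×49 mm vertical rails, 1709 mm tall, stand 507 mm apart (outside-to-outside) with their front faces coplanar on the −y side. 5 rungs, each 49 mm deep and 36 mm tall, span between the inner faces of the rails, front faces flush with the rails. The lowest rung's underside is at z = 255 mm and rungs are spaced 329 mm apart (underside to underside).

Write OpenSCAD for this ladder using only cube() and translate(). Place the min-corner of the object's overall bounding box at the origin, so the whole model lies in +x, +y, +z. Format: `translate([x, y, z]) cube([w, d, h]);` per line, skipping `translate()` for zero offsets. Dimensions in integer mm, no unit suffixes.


// rung span = 507 - 2*32 = 443
// rung[k] z = 255 + k*329
cube([32, 49, 1709]);
translate([475, 0, 0]) cube([32, 49, 1709]);
translate([32, 0, 255]) cube([443, 49, 36]);
translate([32, 0, 584]) cube([443, 49, 36]);
translate([32, 0, 913]) cube([443, 49, 36]);
translate([32, 0, 1242]) cube([443, 49, 36]);
translate([32, 0, 1571]) cube([443, 49, 36]);


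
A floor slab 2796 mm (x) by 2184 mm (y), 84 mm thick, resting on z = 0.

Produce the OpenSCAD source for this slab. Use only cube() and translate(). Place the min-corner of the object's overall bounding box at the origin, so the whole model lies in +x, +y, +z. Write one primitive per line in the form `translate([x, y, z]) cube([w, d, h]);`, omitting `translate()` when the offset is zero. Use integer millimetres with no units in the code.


cube([2796, 2184, 84]);


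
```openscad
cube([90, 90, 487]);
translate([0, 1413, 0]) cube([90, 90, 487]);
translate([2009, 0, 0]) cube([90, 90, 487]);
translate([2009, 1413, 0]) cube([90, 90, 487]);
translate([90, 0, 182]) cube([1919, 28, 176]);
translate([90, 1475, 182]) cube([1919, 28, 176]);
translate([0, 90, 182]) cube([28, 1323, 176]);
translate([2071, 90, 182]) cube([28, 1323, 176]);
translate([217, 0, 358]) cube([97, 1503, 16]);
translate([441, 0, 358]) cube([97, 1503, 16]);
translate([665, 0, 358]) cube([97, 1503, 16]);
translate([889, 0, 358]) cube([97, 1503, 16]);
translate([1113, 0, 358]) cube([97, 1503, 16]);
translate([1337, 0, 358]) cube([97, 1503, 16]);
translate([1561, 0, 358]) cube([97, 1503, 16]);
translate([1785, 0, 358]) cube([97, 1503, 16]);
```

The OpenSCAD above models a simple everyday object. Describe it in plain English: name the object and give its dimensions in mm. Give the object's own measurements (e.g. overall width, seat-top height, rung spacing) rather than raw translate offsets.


A bed frame 2099 mm long (x) by 1503 mm wide (y). Four 90×90 mm corner posts, 487 mm tall, at the corners of the footprint. Four rails of 28 mm thickness and 176 mm height run between adjacent posts with their undersides at z = 182 mm, their outer faces flush with the outside of the frame (the two x-running rails run between the posts' inner faces; the two y-running rails run between the posts' inner faces). 8 slats, each 97 mm wide (x) and 16 mm thick, lie across the top of the two x-running rails, running the full 1503 mm width of the frame in y; along x they sit between the end posts with a 127 mm gap after the −x posts and between neighbouring slats and before the +x posts.


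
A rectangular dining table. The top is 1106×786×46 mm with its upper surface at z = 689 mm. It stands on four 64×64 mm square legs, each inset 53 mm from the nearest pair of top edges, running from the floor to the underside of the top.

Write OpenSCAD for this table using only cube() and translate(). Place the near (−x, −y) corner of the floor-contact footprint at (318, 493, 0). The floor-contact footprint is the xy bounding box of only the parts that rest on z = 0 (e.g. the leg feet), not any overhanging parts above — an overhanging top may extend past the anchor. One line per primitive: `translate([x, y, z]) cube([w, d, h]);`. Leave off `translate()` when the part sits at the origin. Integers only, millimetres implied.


translate([265, 440, 643]) cube([1106, 786, 46]);
translate([318, 493, 0]) cube([64, 64, 643]);
translate([1254, 493, 0]) cube([64, 64, 643]);
translate([318, 1109, 0]) cube([64, 64, 643]);
translate([1254, 1109, 0]) cube([64, 64, 643]);


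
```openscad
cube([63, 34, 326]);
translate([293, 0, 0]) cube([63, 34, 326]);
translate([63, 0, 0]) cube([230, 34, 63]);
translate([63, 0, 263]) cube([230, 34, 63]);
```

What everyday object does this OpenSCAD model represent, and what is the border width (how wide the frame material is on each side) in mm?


A picture frame. The border width is 63 mm.

Four thin pieces enclosing a rectangular opening — a picture frame. The two full-height stiles are 326 mm tall; the top rail sits at z = 263 and is 63 mm tall, so the border above the opening is 326 − 263 = 63 mm, matching the stile x-width.


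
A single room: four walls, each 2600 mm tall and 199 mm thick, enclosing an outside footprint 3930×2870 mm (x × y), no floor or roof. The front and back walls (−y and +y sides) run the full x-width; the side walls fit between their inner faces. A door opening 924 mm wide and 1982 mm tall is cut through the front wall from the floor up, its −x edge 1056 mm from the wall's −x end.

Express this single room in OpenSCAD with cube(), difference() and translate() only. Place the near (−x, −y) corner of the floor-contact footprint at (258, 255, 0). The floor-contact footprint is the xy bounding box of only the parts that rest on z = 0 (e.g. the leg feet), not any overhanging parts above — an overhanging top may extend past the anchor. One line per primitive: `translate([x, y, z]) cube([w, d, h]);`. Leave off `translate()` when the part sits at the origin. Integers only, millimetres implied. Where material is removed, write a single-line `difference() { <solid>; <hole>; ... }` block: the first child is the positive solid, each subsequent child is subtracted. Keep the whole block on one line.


difference() { translate([258, 255, 0]) cube([3930, 199, 2600]); translate([1314, 255, 0]) cube([924, 199, 1982]); }
translate([258, 2926, 0]) cube([3930, 199, 2600]);
translate([258, 454, 0]) cube([199, 2472, 2600]);
translate([3989, 454, 0]) cube([199, 2472, 2600]);


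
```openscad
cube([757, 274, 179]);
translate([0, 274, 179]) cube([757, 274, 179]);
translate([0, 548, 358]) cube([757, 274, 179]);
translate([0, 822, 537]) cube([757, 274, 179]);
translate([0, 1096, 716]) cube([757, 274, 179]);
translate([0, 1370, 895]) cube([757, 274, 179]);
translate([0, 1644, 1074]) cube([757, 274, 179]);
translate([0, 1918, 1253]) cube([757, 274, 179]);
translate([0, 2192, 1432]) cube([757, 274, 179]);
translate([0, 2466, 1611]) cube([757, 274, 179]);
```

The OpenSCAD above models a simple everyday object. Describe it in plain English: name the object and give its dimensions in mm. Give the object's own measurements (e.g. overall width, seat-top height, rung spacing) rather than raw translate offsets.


A straight staircase of 10 solid steps. Each step is 757 mm wide (x), 274 mm deep (y, the going) and 179 mm tall (the rise). The first step rests on the floor; each subsequent step sits one going further in +y and one rise higher in +z, directly behind and above the previous step with no overlap.


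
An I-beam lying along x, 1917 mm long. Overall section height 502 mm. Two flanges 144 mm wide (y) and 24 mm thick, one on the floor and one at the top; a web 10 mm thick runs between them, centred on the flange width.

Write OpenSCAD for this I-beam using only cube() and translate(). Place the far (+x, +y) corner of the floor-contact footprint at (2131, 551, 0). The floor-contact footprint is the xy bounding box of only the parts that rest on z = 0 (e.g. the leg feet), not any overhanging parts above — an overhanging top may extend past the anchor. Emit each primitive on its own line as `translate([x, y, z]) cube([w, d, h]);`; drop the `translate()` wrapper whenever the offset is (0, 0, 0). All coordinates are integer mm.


translate([214, 407, 0]) cube([1917, 144, 24]);
translate([214, 474, 24]) cube([1917, 10, 454]);
translate([214, 407, 478]) cube([1917, 144, 24]);


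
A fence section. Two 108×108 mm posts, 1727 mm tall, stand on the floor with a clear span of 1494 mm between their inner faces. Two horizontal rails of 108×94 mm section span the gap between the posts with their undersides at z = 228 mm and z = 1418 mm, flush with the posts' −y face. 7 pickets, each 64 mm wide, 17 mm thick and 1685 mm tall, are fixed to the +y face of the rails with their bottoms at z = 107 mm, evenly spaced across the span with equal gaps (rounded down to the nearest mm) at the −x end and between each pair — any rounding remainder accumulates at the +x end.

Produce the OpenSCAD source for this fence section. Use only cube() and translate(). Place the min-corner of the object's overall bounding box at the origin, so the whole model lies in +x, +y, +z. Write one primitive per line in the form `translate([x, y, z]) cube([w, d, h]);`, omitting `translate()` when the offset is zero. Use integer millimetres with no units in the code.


cube([108, 108, 1727]);
translate([1602, 0, 0]) cube([108, 108, 1727]);
translate([108, 0, 228]) cube([1494, 108, 94]);
translate([108, 0, 1418]) cube([1494, 108, 94]);
translate([238, 108, 107]) cube([64, 17, 1685]);
translate([432, 108, 107]) cube([64, 17, 1685]);
translate([626, 108, 107]) cube([64, 17, 1685]);
translate([820, 108, 107]) cube([64, 17, 1685]);
translate([1014, 108, 107]) cube([64, 17, 1685]);
translate([1208, 108, 107]) cube([64, 17, 1685]);
translate([1402, 108, 107]) cube([64, 17, 1685]);


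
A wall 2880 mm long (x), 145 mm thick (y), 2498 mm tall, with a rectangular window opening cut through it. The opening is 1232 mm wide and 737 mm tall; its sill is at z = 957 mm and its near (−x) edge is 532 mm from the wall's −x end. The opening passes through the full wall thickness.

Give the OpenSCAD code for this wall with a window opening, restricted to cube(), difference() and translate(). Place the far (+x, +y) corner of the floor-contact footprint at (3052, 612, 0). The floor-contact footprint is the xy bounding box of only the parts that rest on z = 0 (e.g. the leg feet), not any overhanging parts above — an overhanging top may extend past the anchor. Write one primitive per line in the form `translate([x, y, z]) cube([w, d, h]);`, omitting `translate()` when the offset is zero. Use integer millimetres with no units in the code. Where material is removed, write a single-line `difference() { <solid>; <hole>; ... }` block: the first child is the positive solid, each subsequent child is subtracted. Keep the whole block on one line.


difference() { translate([172, 467, 0]) cube([2880, 145, 2498]); translate([704, 467, 957]) cube([1232, 145, 737]); }


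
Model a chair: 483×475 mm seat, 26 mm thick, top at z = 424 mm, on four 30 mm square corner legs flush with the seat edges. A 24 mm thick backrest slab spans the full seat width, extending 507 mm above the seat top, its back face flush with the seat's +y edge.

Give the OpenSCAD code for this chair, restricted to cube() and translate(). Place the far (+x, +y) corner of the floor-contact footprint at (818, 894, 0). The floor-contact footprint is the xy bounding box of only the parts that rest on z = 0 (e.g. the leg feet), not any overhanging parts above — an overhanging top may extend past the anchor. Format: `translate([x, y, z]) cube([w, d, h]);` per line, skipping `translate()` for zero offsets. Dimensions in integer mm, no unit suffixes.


translate([335, 419, 398]) cube([483, 475, 26]);
translate([335, 419, 0]) cube([30, 30, 398]);
translate([788, 419, 0]) cube([30, 30, 398]);
translate([335, 864, 0]) cube([30, 30, 398]);
translate([788, 864, 0]) cube([30, 30, 398]);
translate([335, 870, 424]) cube([483, 24, 507]);


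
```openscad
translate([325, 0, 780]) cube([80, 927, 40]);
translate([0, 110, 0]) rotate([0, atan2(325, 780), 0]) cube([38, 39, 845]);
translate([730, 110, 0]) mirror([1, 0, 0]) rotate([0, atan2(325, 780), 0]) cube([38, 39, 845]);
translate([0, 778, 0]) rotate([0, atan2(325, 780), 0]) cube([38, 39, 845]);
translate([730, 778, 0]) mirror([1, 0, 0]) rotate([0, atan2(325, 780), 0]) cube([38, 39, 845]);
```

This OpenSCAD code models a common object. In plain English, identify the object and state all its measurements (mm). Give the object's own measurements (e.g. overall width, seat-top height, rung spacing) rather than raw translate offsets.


A sawhorse. A 80×927×40 mm beam (x, y, z) sits on two A-frame leg pairs. Each pair is two raked legs of 38×39 mm section (39 mm along y) splaying symmetrically in x. Each leg rises 780 mm vertically over 325 mm of horizontal reach and is 845 mm long along its own axis. Every leg's outer bottom edge rests on the floor and its outer top edge meets a bottom edge of the beam — the left legs (tilting toward +x) meet the beam's −x bottom edge, the right legs (their mirror images, tilting toward −x) meet its +x bottom edge — so the leg tops tuck under the beam, the beam's underside is 780 mm above the floor, and the feet are 730 mm apart outside-to-outside with the beam centred between them. The two leg pairs are set in 110 mm from either end of the beam.


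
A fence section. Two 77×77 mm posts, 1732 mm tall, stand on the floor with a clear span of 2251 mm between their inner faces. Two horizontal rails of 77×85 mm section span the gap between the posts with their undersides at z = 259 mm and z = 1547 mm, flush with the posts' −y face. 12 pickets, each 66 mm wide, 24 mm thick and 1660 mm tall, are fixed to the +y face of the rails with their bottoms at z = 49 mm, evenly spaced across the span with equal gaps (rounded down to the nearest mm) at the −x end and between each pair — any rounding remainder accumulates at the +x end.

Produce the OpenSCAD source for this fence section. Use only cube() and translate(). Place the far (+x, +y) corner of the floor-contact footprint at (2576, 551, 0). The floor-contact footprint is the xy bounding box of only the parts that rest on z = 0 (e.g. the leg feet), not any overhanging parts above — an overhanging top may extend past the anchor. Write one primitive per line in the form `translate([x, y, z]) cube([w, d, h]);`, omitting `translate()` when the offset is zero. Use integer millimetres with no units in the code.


translate([171, 474, 0]) cube([77, 77, 1732]);
translate([2499, 474, 0]) cube([77, 77, 1732]);
translate([248, 474, 259]) cube([2251, 77, 85]);
translate([248, 474, 1547]) cube([2251, 77, 85]);
translate([360, 551, 49]) cube([66, 24, 1660]);
translate([538, 551, 49]) cube([66, 24, 1660]);
translate([716, 551, 49]) cube([66, 24, 1660]);
translate([894, 551, 49]) cube([66, 24, 1660]);
translate([1072, 551, 49]) cube([66, 24, 1660]);
translate([1250, 551, 49]) cube([66, 24, 1660]);
translate([1428, 551, 49]) cube([66, 24, 1660]);
translate([1606, 551, 49]) cube([66, 24, 1660]);
translate([1784, 551, 49]) cube([66, 24, 1660]);
translate([1962, 551, 49]) cube([66, 24, 1660]);
translate([2140, 551, 49]) cube([66, 24, 1660]);
translate([2318, 551, 49]) cube([66, 24, 1660]);


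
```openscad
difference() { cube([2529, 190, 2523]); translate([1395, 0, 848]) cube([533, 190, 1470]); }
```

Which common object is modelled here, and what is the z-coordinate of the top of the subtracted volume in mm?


A wall with a window opening. The window head height is 2318 mm.

A wall with a rectangular opening subtracted — a window. Sill at z = 848, opening 1470 mm tall, so the head is at 848 + 1470 = 2318 mm.


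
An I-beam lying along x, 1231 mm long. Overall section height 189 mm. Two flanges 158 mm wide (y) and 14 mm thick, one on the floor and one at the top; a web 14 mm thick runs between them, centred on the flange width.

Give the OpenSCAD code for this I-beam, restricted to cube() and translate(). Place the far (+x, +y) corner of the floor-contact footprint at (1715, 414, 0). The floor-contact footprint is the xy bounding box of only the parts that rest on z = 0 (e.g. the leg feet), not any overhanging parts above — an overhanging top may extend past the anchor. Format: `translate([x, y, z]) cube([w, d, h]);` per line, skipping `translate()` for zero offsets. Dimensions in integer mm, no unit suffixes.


translate([484, 256, 0]) cube([1231, 158, 14]);
translate([484, 328, 14]) cube([1231, 14, 161]);
translate([484, 256, 175]) cube([1231, 158, 14]);


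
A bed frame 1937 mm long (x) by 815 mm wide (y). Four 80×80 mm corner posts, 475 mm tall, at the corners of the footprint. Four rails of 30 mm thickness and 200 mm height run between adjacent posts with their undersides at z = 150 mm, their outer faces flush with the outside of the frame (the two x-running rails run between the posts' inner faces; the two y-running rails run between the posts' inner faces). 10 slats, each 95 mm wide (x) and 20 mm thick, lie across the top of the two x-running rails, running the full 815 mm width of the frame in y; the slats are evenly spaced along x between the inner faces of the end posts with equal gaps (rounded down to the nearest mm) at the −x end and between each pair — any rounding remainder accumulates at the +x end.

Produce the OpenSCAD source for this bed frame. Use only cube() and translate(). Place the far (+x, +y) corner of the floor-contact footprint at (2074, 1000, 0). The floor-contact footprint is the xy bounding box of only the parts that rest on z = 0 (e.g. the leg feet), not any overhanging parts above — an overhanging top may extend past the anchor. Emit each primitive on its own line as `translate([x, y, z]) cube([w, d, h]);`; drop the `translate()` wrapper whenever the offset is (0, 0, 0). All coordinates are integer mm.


translate([137, 185, 0]) cube([80, 80, 475]);
translate([137, 920, 0]) cube([80, 80, 475]);
translate([1994, 185, 0]) cube([80, 80, 475]);
translate([1994, 920, 0]) cube([80, 80, 475]);
translate([217, 185, 150]) cube([1777, 30, 200]);
translate([217, 970, 150]) cube([1777, 30, 200]);
translate([137, 265, 150]) cube([30, 655, 200]);
translate([2044, 265, 150]) cube([30, 655, 200]);
translate([292, 185, 350]) cube([95, 815, 20]);
translate([462, 185, 350]) cube([95, 815, 20]);
translate([632, 185, 350]) cube([95, 815, 20]);
translate([802, 185, 350]) cube([95, 815, 20]);
translate([972, 185, 350]) cube([95, 815, 20]);
translate([1142, 185, 350]) cube([95, 815, 20]);
translate([1312, 185, 350]) cube([95, 815, 20]);
translate([1482, 185, 350]) cube([95, 815, 20]);
translate([1652, 185, 350]) cube([95, 815, 20]);
translate([1822, 185, 350]) cube([95, 815, 20]);


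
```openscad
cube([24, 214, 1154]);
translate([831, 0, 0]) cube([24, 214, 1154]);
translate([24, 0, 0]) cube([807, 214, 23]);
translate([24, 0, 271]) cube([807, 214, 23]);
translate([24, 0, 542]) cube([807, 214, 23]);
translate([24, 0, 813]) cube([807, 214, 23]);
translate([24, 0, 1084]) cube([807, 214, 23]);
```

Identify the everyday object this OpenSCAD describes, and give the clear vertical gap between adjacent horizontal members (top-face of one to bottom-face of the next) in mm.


A bookshelf. The clear shelf gap is 248 mm.

Two tall side panels with 5 horizontal boards between them — a bookshelf. The first two shelf undersides are at z = 0 and z = 271; with shelf thickness 23, the clear gap is 271 − 0 − 23 = 248 mm.


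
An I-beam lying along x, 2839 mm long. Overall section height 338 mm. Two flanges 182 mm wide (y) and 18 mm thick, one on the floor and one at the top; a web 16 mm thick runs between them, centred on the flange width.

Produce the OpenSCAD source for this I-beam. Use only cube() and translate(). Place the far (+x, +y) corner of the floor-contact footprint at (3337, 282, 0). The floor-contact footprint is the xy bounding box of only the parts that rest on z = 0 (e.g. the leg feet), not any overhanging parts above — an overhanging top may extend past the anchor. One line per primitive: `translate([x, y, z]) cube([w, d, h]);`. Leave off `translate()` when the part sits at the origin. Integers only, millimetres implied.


translate([498, 100, 0]) cube([2839, 182, 18]);
translate([498, 183, 18]) cube([2839, 16, 302]);
translate([498, 100, 320]) cube([2839, 182, 18]);


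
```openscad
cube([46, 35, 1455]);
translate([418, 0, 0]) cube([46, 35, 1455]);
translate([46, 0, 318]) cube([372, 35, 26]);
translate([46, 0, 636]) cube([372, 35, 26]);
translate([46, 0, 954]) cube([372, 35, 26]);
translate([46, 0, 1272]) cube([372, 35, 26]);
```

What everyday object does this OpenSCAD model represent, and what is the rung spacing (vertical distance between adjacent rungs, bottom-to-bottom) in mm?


A ladder. The rung spacing is 318 mm.

Two tall 46×35 posts with 4 short bars between them — a ladder. Adjacent rungs sit at z = 318 and z = 636, so the spacing is 636 − 318 = 318 mm.


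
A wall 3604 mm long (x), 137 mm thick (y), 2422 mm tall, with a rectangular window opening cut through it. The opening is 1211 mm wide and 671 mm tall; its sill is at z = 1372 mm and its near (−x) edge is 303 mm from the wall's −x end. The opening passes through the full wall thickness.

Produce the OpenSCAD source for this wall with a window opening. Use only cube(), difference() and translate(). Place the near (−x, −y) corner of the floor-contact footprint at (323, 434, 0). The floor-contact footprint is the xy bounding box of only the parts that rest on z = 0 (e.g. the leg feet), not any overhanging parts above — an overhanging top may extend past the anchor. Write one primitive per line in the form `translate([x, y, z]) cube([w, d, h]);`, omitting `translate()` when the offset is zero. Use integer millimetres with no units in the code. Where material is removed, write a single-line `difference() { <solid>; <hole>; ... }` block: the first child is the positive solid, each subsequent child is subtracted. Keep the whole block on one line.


difference() { translate([323, 434, 0]) cube([3604, 137, 2422]); translate([626, 434, 1372]) cube([1211, 137, 671]); }


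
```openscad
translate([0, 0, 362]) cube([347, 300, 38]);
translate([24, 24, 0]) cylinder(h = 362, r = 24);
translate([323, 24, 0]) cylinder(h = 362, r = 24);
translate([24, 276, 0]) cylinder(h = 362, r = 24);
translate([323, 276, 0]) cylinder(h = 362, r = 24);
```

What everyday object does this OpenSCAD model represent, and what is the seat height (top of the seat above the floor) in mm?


A stool. The seat height is 400 mm.

A 347×300×38 slab at z = 362 on four corner cylinders — a stool. The seat top is 362 + 38 = 400 mm.


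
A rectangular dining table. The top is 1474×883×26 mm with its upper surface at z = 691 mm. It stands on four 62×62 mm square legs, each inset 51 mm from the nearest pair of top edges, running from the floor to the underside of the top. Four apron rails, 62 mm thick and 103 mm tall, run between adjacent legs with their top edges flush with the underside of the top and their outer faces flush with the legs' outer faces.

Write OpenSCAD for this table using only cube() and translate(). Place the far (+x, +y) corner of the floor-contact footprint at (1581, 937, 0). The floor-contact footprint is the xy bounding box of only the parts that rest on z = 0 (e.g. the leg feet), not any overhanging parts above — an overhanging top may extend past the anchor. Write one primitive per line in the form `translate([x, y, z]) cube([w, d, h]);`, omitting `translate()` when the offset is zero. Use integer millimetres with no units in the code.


// leg_h = 691 - 26 = 665
// apron z = 665 - 103 = 562
translate([158, 105, 665]) cube([1474, 883, 26]);
translate([209, 156, 0]) cube([62, 62, 665]);
translate([1519, 156, 0]) cube([62, 62, 665]);
translate([209, 875, 0]) cube([62, 62, 665]);
translate([1519, 875, 0]) cube([62, 62, 665]);
translate([271, 156, 562]) cube([1248, 62, 103]);
translate([271, 875, 562]) cube([1248, 62, 103]);
translate([209, 218, 562]) cube([62, 657, 103]);
translate([1519, 218, 562]) cube([62, 657, 103]);


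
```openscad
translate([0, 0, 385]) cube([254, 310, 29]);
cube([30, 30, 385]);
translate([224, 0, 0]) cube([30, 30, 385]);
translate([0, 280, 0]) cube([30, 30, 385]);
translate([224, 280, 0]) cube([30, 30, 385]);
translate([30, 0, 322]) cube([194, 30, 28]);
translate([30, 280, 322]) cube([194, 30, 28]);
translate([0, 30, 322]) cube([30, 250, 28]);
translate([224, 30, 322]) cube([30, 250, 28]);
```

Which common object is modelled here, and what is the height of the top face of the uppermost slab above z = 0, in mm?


A stool. The seat height is 414 mm.

A 254×310×29 slab at z = 385 on four corner posts — a stool. The seat top is 385 + 29 = 414 mm.


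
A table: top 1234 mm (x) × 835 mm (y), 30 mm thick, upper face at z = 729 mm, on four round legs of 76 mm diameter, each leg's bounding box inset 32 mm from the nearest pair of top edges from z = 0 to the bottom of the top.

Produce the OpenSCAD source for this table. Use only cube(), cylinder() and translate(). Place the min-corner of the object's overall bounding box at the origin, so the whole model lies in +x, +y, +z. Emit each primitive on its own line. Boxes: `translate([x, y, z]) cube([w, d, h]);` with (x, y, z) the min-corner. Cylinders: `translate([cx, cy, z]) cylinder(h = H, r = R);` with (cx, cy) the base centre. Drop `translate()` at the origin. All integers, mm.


translate([0, 0, 699]) cube([1234, 835, 30]);
translate([70, 70, 0]) cylinder(h = 699, r = 38);
translate([1164, 70, 0]) cylinder(h = 699, r = 38);
translate([70, 765, 0]) cylinder(h = 699, r = 38);
translate([1164, 765, 0]) cylinder(h = 699, r = 38);


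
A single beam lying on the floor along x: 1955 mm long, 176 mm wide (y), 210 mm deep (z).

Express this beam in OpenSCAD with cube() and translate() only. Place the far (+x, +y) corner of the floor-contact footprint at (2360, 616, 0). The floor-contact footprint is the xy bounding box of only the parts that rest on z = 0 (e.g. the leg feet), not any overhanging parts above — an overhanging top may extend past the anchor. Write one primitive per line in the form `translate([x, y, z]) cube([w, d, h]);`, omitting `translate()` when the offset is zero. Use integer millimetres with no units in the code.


translate([405, 440, 0]) cube([1955, 176, 210]);


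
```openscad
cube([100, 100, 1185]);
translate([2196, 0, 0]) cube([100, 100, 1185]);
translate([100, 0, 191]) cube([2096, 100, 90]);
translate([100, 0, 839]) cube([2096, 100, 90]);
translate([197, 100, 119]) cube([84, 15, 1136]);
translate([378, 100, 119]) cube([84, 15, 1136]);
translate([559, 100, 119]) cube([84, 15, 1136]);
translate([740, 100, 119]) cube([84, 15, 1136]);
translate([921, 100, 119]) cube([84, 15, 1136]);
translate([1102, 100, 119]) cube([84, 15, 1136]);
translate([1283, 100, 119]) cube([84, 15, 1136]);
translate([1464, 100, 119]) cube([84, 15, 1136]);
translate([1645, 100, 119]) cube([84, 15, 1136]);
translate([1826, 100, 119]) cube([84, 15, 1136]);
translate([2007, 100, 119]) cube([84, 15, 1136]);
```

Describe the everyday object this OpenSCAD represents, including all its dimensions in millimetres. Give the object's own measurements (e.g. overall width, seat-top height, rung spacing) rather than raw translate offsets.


A fence section. Two 100×100 mm posts, 1185 mm tall, stand on the floor with a clear span of 2096 mm between their inner faces. Two horizontal rails of 100×90 mm section span the gap between the posts with their undersides at z = 191 mm and z = 839 mm, flush with the posts' −y face. 11 pickets, each 84 mm wide, 15 mm thick and 1136 mm tall, are fixed to the +y face of the rails with their bottoms at z = 119 mm, spaced across the span with a 97 mm gap after the −x post and between neighbouring pickets, with 105 mm left before the +x post.


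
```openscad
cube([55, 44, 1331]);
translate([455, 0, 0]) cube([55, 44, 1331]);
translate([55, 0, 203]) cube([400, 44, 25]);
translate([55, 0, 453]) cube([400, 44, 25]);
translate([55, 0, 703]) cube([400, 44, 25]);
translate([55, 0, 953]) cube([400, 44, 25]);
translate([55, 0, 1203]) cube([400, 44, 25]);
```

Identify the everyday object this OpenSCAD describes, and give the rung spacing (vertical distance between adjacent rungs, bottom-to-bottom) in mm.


A ladder. The rung spacing is 250 mm.

Two tall 55×44 posts with 5 short bars between them — a ladder. Adjacent rungs sit at z = 203 and z = 453, so the spacing is 453 − 203 = 250 mm.


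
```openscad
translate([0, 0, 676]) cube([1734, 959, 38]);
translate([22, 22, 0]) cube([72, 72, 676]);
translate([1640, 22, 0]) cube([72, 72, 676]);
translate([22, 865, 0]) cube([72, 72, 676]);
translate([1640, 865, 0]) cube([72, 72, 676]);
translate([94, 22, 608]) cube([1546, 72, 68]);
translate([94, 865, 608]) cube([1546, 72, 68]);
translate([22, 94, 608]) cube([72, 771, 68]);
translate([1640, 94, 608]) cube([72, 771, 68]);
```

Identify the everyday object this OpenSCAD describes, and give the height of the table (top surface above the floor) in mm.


A table. The table height is 714 mm.

A 1734×959×38 slab sits at z = 676 on four 72 mm square posts — a table. The top surface is at 676 + 38 = 714 mm.


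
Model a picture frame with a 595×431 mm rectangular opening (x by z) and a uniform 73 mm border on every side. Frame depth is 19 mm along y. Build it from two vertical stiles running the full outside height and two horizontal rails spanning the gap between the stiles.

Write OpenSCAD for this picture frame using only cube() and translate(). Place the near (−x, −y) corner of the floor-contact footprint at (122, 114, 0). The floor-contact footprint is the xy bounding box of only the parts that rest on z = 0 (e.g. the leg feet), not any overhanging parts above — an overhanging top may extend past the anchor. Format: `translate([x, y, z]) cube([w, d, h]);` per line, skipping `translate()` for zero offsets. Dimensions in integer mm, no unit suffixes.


translate([122, 114, 0]) cube([73, 19, 577]);
translate([790, 114, 0]) cube([73, 19, 577]);
translate([195, 114, 0]) cube([595, 19, 73]);
translate([195, 114, 504]) cube([595, 19, 73]);


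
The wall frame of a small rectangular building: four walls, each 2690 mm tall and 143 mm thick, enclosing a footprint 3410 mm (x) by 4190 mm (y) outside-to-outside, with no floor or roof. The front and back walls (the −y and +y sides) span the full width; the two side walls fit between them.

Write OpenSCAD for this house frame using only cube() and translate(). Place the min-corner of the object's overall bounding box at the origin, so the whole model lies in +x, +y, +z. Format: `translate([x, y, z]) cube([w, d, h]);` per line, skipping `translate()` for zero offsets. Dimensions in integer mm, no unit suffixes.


cube([3410, 143, 2690]);
translate([0, 4047, 0]) cube([3410, 143, 2690]);
translate([0, 143, 0]) cube([143, 3904, 2690]);
translate([3267, 143, 0]) cube([143, 3904, 2690]);


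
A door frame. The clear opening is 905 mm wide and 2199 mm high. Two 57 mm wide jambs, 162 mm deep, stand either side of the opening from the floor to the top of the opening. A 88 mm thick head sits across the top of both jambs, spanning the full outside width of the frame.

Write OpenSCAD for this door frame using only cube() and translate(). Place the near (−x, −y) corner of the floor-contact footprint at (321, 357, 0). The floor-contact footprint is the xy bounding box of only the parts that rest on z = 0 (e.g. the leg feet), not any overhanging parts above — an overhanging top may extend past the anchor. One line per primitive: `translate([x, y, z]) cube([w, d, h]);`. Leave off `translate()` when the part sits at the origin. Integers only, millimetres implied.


translate([321, 357, 0]) cube([57, 162, 2199]);
translate([1283, 357, 0]) cube([57, 162, 2199]);
translate([321, 357, 2199]) cube([1019, 162, 88]);


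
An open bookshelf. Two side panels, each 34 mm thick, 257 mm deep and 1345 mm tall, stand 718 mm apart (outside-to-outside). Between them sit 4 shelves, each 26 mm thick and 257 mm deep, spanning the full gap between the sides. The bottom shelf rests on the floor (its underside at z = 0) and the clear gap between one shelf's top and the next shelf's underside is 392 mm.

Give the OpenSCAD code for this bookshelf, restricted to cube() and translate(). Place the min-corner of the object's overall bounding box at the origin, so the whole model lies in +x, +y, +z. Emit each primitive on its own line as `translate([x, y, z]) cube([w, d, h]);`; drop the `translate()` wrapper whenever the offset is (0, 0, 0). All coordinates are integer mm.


cube([34, 257, 1345]);
translate([684, 0, 0]) cube([34, 257, 1345]);
translate([34, 0, 0]) cube([650, 257, 26]);
translate([34, 0, 418]) cube([650, 257, 26]);
translate([34, 0, 836]) cube([650, 257, 26]);
translate([34, 0, 1254]) cube([650, 257, 26]);


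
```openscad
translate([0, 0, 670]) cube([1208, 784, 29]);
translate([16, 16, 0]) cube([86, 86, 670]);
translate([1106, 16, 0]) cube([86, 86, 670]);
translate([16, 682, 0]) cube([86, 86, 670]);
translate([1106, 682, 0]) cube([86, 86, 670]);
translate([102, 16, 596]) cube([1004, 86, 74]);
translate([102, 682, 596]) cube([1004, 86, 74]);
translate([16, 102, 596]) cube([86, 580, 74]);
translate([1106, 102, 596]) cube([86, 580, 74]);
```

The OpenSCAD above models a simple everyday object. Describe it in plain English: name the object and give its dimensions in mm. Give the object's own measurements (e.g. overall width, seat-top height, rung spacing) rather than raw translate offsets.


A table: top 1208 mm (x) × 784 mm (y), 29 mm thick, upper face at z = 699 mm, on four 86×86 mm square legs, each inset 16 mm from the nearest pair of top edges from z = 0 to the bottom of the top. Four apron rails, 86 mm thick and 74 mm tall, run between adjacent legs with their top edges flush with the underside of the top and their outer faces flush with the legs' outer faces.


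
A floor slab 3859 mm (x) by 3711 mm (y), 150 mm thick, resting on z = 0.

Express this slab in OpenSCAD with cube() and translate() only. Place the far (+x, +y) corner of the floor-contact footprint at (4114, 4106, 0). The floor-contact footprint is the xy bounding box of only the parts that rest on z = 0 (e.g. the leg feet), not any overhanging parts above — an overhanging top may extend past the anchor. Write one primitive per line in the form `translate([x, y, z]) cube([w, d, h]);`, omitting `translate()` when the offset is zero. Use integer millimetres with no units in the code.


translate([255, 395, 0]) cube([3859, 3711, 150]);


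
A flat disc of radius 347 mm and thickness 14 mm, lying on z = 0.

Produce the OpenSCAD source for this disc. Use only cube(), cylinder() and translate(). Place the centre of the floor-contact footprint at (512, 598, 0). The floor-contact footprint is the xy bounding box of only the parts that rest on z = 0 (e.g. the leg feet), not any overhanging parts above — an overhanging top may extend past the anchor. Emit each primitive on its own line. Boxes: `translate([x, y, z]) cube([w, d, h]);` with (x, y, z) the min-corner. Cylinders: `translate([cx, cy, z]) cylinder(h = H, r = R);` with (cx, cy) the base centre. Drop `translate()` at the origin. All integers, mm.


translate([512, 598, 0]) cylinder(h = 14, r = 347);


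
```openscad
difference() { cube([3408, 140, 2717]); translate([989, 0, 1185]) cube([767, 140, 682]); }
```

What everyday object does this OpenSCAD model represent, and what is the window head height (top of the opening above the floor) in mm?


A wall with a window opening. The window head height is 1867 mm.

A wall with a rectangular opening subtracted — a window. Sill at z = 1185, opening 682 mm tall, so the head is at 1185 + 682 = 1867 mm.


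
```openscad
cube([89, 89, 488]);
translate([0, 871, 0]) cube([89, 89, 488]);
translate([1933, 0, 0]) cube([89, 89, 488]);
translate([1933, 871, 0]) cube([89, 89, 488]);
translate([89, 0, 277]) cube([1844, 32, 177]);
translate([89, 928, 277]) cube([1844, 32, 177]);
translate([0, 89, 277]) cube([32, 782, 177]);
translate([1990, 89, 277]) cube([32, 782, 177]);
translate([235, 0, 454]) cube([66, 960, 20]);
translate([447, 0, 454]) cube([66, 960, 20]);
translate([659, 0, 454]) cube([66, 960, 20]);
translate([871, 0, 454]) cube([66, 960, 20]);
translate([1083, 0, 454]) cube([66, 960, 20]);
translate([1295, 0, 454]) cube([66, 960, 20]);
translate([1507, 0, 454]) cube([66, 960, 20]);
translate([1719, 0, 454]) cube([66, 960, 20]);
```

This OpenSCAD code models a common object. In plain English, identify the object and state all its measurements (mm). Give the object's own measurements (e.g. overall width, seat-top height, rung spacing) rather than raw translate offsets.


A bed frame 2022 mm long (x) by 960 mm wide (y). Four 89×89 mm corner posts, 488 mm tall, at the corners of the footprint. Four rails of 32 mm thickness and 177 mm height run between adjacent posts with their undersides at z = 277 mm, their outer faces flush with the outside of the frame (the two x-running rails run between the posts' inner faces; the two y-running rails run between the posts' inner faces). 8 slats, each 66 mm wide (x) and 20 mm thick, lie across the top of the two x-running rails, running the full 960 mm width of the frame in y; along x they sit between the end posts with a 146 mm gap after the −x posts and between neighbouring slats, leaving 148 mm before the +x posts.


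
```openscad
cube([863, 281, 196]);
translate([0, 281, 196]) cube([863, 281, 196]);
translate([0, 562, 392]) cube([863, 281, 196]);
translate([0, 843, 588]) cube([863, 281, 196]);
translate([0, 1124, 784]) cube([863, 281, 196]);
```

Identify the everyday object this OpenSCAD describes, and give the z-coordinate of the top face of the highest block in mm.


A staircase. The total rise is 980 mm.

5 identical blocks, each offset up and back from the previous — a staircase. Each step is 196 mm tall and there are 5 of them, so the total rise is 5 × 196 = 980 mm.


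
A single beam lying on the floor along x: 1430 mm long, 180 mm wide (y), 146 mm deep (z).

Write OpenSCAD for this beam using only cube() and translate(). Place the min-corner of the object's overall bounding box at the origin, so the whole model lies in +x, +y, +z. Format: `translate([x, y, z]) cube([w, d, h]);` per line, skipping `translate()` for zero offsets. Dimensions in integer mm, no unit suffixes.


cube([1430, 180, 146]);


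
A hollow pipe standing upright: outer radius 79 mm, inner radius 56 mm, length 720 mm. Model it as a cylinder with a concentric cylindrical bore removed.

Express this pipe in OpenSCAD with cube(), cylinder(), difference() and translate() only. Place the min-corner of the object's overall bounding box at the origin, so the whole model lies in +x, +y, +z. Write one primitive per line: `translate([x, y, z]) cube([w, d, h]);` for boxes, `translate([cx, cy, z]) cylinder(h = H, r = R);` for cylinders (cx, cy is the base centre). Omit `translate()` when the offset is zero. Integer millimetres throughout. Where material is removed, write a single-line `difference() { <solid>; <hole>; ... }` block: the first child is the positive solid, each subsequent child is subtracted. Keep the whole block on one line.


difference() { translate([79, 79, 0]) cylinder(h = 720, r = 79); translate([79, 79, 0]) cylinder(h = 720, r = 56); }
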